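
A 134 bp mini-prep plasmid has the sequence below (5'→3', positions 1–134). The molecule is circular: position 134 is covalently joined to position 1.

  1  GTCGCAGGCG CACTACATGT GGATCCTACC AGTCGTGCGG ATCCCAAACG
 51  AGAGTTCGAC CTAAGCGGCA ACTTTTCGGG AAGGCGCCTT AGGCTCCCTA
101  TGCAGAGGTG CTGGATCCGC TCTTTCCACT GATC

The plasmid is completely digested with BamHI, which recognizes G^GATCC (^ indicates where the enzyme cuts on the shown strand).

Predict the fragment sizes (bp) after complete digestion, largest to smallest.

74, 42, 18 bp

BamHI sites (GGATCC) start at positions 21, 39, 113.
BamHI cuts after the first base of each site, so after positions 21, 39, 113.
Circular molecule, 3 cuts → 3 fragments:
  22–39 → 18 bp
  40–113 → 74 bp
  114–134 then 1–21 → 21 + 21 = 42 bp
Sorted largest to smallest: 74, 42, 18 bp.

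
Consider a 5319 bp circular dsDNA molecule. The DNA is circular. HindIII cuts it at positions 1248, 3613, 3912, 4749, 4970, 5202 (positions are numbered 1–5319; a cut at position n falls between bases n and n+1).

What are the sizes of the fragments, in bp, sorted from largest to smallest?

Circular molecule, 6 cuts → 6 fragments:
  3613 − 1248 = 2365 bp
  3912 − 3613 = 299 bp
  4749 − 3912 = 837 bp
  4970 − 4749 = 221 bp
  5202 − 4970 = 232 bp
  wrap: 5319 − 5202 + 1248 = 1365 bp
Sorted largest to smallest: 2365, 1365, 837, 299, 232, 221 bp.

2365, 1365, 837, 299, 232, 221 bp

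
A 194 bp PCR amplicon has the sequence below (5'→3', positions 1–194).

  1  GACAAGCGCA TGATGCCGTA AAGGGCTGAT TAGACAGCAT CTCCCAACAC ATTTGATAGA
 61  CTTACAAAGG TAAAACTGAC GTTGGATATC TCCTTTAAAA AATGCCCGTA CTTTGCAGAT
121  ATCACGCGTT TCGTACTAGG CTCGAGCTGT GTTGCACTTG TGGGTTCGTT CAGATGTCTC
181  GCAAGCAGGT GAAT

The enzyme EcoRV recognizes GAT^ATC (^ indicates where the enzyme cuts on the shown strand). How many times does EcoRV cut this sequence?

2

GATATC occurs starting at positions 85, 118.
EcoRV cuts at 2 sites.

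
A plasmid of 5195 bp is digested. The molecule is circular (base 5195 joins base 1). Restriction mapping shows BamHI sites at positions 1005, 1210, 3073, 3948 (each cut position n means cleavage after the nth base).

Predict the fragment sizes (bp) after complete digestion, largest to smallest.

2252, 1863, 875, 205 bp

Circular molecule, 4 cuts → 4 fragments:
  1210 − 1005 = 205 bp
  3073 − 1210 = 1863 bp
  3948 − 3073 = 875 bp
  wrap: 5195 − 3948 + 1005 = 2252 bp
Sorted largest to smallest: 2252, 1863, 875, 205 bp.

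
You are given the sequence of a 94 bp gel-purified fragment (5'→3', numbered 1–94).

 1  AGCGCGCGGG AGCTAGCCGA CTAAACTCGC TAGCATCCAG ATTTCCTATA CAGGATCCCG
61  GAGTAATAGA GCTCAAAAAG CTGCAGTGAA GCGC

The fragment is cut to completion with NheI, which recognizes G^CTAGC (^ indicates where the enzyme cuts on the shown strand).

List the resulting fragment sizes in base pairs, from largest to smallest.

NheI sites (GCTAGC) start at positions 12, 29.
NheI cuts after the first base of each site, so after positions 12, 29.
Linear molecule, 2 cuts → 3 fragments:
  1–12 → 12 bp
  13–29 → 17 bp
  30–94 → 65 bp
Sorted largest to smallest: 65, 17, 12 bp.

65, 17, 12 bp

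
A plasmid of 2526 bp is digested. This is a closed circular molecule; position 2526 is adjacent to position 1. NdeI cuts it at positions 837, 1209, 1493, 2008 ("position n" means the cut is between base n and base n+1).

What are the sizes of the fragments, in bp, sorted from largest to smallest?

Circular molecule, 4 cuts → 4 fragments:
  1209 − 837 = 372 bp
  1493 − 1209 = 284 bp
  2008 − 1493 = 515 bp
  wrap: 2526 − 2008 + 837 = 1355 bp
Sorted largest to smallest: 1355, 515, 372, 284 bp.

1355, 515, 372, 284 bp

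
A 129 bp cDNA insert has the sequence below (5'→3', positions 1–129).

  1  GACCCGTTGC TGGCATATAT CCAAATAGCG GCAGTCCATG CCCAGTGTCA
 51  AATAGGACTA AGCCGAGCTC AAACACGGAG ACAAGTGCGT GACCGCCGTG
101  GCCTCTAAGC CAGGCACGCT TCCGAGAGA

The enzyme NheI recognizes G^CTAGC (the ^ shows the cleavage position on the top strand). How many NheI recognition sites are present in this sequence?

0

No occurrence of GCTAGC is present in the sequence.
NheI does not cut: 0 sites.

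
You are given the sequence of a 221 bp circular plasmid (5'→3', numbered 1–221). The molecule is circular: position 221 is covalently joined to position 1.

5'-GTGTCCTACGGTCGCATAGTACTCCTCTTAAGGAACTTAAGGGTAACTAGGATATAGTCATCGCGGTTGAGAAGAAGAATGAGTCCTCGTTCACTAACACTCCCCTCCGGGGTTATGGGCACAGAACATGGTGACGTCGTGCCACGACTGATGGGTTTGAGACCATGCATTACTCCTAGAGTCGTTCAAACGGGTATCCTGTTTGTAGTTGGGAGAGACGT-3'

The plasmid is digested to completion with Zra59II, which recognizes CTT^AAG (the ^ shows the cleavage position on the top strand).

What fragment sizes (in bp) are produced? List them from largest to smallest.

Zra59II sites (CTTAAG) start at positions 27, 36.
Zra59II cuts after base 3 of each site, so after positions 29, 38.
Circular molecule, 2 cuts → 2 fragments:
  30–38 → 9 bp
  39–221 then 1–29 → 183 + 29 = 212 bp
Sorted largest to smallest: 212, 9 bp.

212, 9 bp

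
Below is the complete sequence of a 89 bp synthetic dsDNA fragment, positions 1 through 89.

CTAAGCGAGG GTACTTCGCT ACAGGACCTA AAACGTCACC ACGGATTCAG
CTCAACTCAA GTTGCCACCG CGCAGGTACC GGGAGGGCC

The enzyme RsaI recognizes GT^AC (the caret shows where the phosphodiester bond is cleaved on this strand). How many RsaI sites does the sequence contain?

GTAC occurs starting at positions 11, 76.
RsaI cuts at 2 sites.

2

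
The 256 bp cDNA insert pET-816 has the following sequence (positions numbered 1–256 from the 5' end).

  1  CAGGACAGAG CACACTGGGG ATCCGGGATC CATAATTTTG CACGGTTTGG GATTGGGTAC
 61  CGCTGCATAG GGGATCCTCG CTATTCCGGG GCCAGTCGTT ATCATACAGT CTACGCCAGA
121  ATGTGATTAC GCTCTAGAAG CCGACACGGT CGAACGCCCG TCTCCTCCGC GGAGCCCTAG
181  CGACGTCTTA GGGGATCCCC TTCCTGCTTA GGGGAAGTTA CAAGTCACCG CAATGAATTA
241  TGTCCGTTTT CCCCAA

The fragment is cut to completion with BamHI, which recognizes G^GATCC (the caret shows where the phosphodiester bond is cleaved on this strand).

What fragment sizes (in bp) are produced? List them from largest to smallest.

BamHI sites (GGATCC) start at positions 19, 26, 72, 193.
BamHI cuts after the first base of each site, so after positions 19, 26, 72, 193.
Linear molecule, 4 cuts → 5 fragments:
  1–19 → 19 bp
  20–26 → 7 bp
  27–72 → 46 bp
  73–193 → 121 bp
  194–256 → 63 bp
Sorted largest to smallest: 121, 63, 46, 19, 7 bp.

121, 63, 46, 19, 7 bp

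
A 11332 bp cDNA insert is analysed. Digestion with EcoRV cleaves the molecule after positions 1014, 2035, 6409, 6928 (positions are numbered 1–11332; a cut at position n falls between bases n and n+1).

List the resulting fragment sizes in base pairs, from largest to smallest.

Linear molecule, 4 cuts → 5 fragments:
  1014 − 0 = 1014 bp
  2035 − 1014 = 1021 bp
  6409 − 2035 = 4374 bp
  6928 − 6409 = 519 bp
  11332 − 6928 = 4404 bp
Sorted largest to smallest: 4404, 4374, 1021, 1014, 519 bp.

4404, 4374, 1021, 1014, 519 bp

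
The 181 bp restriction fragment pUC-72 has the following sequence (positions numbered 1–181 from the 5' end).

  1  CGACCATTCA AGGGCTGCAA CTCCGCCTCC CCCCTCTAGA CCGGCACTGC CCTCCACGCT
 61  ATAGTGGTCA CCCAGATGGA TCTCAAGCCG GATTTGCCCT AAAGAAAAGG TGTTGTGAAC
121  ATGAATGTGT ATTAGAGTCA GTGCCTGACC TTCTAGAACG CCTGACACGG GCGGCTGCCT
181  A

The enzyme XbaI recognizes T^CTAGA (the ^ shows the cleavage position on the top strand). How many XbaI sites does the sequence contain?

TCTAGA occurs starting at positions 35, 152.
XbaI cuts at 2 sites.

2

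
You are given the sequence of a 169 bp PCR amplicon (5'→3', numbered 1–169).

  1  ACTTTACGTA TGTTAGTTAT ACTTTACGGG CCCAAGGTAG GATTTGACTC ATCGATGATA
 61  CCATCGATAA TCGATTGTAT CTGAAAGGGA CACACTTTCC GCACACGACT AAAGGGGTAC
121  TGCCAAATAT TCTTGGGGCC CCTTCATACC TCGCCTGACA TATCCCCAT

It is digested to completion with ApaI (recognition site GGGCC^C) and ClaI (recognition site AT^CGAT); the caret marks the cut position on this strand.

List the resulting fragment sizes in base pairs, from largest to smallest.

69, 32, 29, 20, 12, 7 bp

ApaI sites (GGGCCC) start at positions 28, 136.
ApaI cuts after base 5 of each site (before the last base), so after positions 32, 140.
ClaI sites (ATCGAT) start at positions 51, 63, 70.
ClaI cuts after base 2 of each site, so after positions 52, 64, 71.
Combined cut positions: 32, 52, 64, 71, 140.
Linear molecule, 5 cuts → 6 fragments:
  1–32 → 32 bp
  33–52 → 20 bp
  53–64 → 12 bp
  65–71 → 7 bp
  72–140 → 69 bp
  141–169 → 29 bp
Sorted largest to smallest: 69, 32, 29, 20, 12, 7 bp.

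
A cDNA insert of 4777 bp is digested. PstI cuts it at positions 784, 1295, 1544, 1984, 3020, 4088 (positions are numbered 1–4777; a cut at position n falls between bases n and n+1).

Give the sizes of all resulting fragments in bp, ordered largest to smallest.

1068, 1036, 784, 689, 511, 440, 249 bp

Linear molecule, 6 cuts → 7 fragments:
  784 − 0 = 784 bp
  1295 − 784 = 511 bp
  1544 − 1295 = 249 bp
  1984 − 1544 = 440 bp
  3020 − 1984 = 1036 bp
  4088 − 3020 = 1068 bp
  4777 − 4088 = 689 bp
Sorted largest to smallest: 1068, 1036, 784, 689, 511, 440, 249 bp.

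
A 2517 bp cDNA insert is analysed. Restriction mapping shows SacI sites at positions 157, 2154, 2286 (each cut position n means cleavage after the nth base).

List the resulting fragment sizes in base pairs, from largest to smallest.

1997, 231, 157, 132 bp

Linear molecule, 3 cuts → 4 fragments:
  157 − 0 = 157 bp
  2154 − 157 = 1997 bp
  2286 − 2154 = 132 bp
  2517 − 2286 = 231 bp
Sorted largest to smallest: 1997, 231, 157, 132 bp.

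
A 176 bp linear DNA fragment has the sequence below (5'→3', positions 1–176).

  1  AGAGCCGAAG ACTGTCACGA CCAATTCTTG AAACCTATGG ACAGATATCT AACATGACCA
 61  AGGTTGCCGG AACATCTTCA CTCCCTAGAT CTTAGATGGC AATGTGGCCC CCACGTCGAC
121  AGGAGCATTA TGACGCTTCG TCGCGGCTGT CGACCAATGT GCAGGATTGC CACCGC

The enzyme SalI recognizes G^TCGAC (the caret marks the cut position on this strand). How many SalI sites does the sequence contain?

2

GTCGAC occurs starting at positions 115, 149.
SalI cuts at 2 sites.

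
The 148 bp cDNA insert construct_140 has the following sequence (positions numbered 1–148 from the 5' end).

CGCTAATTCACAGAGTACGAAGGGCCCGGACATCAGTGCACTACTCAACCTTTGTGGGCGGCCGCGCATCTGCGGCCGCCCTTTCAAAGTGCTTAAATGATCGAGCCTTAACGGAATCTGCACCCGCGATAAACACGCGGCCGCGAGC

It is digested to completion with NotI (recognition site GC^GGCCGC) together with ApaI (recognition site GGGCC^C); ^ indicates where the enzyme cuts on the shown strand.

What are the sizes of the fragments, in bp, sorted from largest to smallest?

NotI sites (GCGGCCGC) start at positions 58, 72, 137.
NotI cuts after base 2 of each site, so after positions 59, 73, 138.
The ApaI site (GGGCCC) starts at position 22.
ApaI cuts after base 5 of each site (before the last base), so after position 26.
Combined cut positions: 26, 59, 73, 138.
Linear molecule, 4 cuts → 5 fragments:
  1–26 → 26 bp
  27–59 → 33 bp
  60–73 → 14 bp
  74–138 → 65 bp
  139–148 → 10 bp
Sorted largest to smallest: 65, 33, 26, 14, 10 bp.

65, 33, 26, 14, 10 bp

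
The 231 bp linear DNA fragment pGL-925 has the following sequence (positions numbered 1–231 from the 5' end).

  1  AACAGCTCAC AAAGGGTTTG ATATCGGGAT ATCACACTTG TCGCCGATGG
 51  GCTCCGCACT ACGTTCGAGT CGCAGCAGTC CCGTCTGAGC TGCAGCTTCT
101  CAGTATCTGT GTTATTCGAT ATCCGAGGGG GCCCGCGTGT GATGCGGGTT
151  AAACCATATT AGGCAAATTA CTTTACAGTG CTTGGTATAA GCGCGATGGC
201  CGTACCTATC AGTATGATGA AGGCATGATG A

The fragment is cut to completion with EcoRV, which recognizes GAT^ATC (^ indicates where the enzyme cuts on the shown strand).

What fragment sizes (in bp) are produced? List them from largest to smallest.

EcoRV sites (GATATC) start at positions 20, 28, 118.
EcoRV cuts after base 3 of each site, so after positions 22, 30, 120.
Linear molecule, 3 cuts → 4 fragments:
  1–22 → 22 bp
  23–30 → 8 bp
  31–120 → 90 bp
  121–231 → 111 bp
Sorted largest to smallest: 111, 90, 22, 8 bp.

111, 90, 22, 8 bp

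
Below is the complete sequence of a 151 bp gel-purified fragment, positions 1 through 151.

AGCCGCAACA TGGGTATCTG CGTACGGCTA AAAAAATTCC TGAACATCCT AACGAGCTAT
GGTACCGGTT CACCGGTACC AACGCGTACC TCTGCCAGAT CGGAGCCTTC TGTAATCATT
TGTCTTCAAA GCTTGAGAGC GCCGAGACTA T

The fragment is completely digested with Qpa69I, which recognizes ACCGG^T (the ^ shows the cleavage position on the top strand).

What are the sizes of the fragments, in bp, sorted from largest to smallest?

Qpa69I sites (ACCGGT) start at positions 64, 72.
Qpa69I cuts after base 5 of each site (before the last base), so after positions 68, 76.
Linear molecule, 2 cuts → 3 fragments:
  1–68 → 68 bp
  69–76 → 8 bp
  77–151 → 75 bp
Sorted largest to smallest: 75, 68, 8 bp.

75, 68, 8 bp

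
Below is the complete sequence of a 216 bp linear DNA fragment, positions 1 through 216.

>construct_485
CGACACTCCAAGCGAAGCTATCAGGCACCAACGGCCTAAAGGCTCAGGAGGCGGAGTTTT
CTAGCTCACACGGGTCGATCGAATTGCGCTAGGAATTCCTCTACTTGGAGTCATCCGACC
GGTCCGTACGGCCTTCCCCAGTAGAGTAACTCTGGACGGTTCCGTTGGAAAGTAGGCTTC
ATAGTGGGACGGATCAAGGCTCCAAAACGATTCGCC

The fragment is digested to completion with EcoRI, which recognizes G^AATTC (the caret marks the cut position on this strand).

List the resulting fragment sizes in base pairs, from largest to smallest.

123, 93 bp

The EcoRI site (GAATTC) starts at position 93.
EcoRI cuts after the first base of each site, so after position 93.
Linear molecule, 1 cut → 2 fragments:
  1–93 → 93 bp
  94–216 → 123 bp
Sorted largest to smallest: 123, 93 bp.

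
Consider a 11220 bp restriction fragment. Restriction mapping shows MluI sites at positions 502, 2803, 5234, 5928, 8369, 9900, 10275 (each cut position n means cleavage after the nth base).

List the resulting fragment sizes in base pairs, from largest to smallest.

2441, 2431, 2301, 1531, 945, 694, 502, 375 bp

Linear molecule, 7 cuts → 8 fragments:
  502 − 0 = 502 bp
  2803 − 502 = 2301 bp
  5234 − 2803 = 2431 bp
  5928 − 5234 = 694 bp
  8369 − 5928 = 2441 bp
  9900 − 8369 = 1531 bp
  10275 − 9900 = 375 bp
  11220 − 10275 = 945 bp
Sorted largest to smallest: 2441, 2431, 2301, 1531, 945, 694, 502, 375 bp.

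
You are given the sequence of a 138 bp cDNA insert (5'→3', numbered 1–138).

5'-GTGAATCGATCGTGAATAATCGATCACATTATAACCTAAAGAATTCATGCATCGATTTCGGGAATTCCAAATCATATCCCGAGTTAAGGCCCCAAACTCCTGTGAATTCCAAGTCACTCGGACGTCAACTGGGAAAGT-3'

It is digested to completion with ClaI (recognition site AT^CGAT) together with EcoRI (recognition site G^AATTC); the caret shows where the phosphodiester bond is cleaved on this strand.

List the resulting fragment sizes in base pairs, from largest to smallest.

42, 34, 21, 14, 11, 10, 6 bp

ClaI sites (ATCGAT) start at positions 5, 19, 51.
ClaI cuts after base 2 of each site, so after positions 6, 20, 52.
EcoRI sites (GAATTC) start at positions 41, 62, 104.
EcoRI cuts after the first base of each site, so after positions 41, 62, 104.
Combined cut positions: 6, 20, 41, 52, 62, 104.
Linear molecule, 6 cuts → 7 fragments:
  1–6 → 6 bp
  7–20 → 14 bp
  21–41 → 21 bp
  42–52 → 11 bp
  53–62 → 10 bp
  63–104 → 42 bp
  105–138 → 34 bp
Sorted largest to smallest: 42, 34, 21, 14, 11, 10, 6 bp.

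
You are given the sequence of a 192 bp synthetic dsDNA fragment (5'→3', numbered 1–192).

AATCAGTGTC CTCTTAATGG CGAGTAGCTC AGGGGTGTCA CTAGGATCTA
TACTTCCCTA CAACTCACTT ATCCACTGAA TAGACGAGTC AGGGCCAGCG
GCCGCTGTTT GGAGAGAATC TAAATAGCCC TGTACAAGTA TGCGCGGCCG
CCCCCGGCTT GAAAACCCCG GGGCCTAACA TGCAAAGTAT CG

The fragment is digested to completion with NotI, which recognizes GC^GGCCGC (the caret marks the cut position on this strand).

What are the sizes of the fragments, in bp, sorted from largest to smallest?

99, 47, 46 bp

NotI sites (GCGGCCGC) start at positions 98, 144.
NotI cuts after base 2 of each site, so after positions 99, 145.
Linear molecule, 2 cuts → 3 fragments:
  1–99 → 99 bp
  100–145 → 46 bp
  146–192 → 47 bp
Sorted largest to smallest: 99, 47, 46 bp.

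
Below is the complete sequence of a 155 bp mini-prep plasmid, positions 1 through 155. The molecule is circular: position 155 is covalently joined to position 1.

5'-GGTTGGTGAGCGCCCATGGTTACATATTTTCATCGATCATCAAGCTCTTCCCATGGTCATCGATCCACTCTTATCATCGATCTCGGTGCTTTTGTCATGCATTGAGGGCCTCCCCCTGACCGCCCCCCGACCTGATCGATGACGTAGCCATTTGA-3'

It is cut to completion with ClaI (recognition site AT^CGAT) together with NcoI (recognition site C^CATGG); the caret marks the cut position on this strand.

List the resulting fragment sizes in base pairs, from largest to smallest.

59, 33, 19, 18, 17, 9 bp

ClaI sites (ATCGAT) start at positions 32, 59, 76, 135.
ClaI cuts after base 2 of each site, so after positions 33, 60, 77, 136.
NcoI sites (CCATGG) start at positions 14, 51.
NcoI cuts after the first base of each site, so after positions 14, 51.
Combined cut positions: 14, 33, 51, 60, 77, 136.
Circular molecule, 6 cuts → 6 fragments:
  15–33 → 19 bp
  34–51 → 18 bp
  52–60 → 9 bp
  61–77 → 17 bp
  78–136 → 59 bp
  137–155 then 1–14 → 19 + 14 = 33 bp
Sorted largest to smallest: 59, 33, 19, 18, 17, 9 bp.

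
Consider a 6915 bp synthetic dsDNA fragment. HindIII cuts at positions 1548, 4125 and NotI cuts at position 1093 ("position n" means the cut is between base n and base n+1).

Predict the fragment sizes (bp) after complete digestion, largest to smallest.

2790, 2577, 1093, 455 bp

Combined cut positions (sorted): 1093, 1548, 4125.
Linear molecule, 3 cuts → 4 fragments:
  1093 − 0 = 1093 bp
  1548 − 1093 = 455 bp
  4125 − 1548 = 2577 bp
  6915 − 4125 = 2790 bp
Sorted largest to smallest: 2790, 2577, 1093, 455 bp.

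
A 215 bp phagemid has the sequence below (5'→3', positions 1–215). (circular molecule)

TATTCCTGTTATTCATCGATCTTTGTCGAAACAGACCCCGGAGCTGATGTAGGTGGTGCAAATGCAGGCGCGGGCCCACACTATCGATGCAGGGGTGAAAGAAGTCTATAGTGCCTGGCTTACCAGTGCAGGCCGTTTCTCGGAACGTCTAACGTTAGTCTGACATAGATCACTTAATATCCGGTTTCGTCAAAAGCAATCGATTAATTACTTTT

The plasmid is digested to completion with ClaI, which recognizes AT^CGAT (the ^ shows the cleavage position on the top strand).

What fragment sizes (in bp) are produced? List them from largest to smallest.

ClaI sites (ATCGAT) start at positions 15, 83, 199.
ClaI cuts after base 2 of each site, so after positions 16, 84, 200.
Circular molecule, 3 cuts → 3 fragments:
  17–84 → 68 bp
  85–200 → 116 bp
  201–215 then 1–16 → 15 + 16 = 31 bp
Sorted largest to smallest: 116, 68, 31 bp.

116, 68, 31 bp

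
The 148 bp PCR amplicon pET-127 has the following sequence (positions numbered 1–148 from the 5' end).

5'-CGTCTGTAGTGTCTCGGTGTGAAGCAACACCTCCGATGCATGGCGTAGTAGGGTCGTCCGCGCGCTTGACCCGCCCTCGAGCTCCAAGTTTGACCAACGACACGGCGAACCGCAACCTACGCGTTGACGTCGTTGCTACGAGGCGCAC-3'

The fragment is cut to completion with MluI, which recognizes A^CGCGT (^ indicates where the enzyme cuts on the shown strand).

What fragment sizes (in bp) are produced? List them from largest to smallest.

The MluI site (ACGCGT) starts at position 119.
MluI cuts after the first base of each site, so after position 119.
Linear molecule, 1 cut → 2 fragments:
  1–119 → 119 bp
  120–148 → 29 bp
Sorted largest to smallest: 119, 29 bp.

119, 29 bp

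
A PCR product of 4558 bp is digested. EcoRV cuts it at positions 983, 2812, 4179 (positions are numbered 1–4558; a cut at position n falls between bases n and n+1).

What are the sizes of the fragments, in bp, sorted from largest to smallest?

1829, 1367, 983, 379 bp

Linear molecule, 3 cuts → 4 fragments:
  983 − 0 = 983 bp
  2812 − 983 = 1829 bp
  4179 − 2812 = 1367 bp
  4558 − 4179 = 379 bp
Sorted largest to smallest: 1829, 1367, 983, 379 bp.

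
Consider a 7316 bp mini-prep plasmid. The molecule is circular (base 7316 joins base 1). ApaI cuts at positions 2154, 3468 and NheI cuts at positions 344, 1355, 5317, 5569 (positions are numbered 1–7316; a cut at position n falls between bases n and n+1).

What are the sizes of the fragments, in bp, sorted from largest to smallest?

2091, 1849, 1314, 1011, 799, 252 bp

Combined cut positions (sorted): 344, 1355, 2154, 3468, 5317, 5569.
Circular molecule, 6 cuts → 6 fragments:
  1355 − 344 = 1011 bp
  2154 − 1355 = 799 bp
  3468 − 2154 = 1314 bp
  5317 − 3468 = 1849 bp
  5569 − 5317 = 252 bp
  wrap: 7316 − 5569 + 344 = 2091 bp
Sorted largest to smallest: 2091, 1849, 1314, 1011, 799, 252 bp.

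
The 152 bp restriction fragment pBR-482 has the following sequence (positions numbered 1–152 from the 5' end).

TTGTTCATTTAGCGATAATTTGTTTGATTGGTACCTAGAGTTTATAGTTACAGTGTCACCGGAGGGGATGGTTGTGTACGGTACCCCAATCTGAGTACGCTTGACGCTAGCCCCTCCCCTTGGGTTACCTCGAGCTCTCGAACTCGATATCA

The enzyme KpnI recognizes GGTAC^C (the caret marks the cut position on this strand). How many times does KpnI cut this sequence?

2

GGTACC occurs starting at positions 30, 80.
KpnI cuts at 2 sites.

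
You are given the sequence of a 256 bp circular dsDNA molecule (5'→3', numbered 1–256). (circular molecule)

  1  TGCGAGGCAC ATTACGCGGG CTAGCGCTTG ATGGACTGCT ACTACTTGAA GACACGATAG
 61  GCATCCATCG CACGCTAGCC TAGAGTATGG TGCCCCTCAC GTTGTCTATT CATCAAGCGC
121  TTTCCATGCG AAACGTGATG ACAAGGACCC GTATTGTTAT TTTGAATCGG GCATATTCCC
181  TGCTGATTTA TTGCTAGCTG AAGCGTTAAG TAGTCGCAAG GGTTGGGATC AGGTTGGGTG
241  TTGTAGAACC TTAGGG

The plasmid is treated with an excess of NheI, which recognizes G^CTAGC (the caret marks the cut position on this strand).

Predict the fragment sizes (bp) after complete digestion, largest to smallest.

NheI sites (GCTAGC) start at positions 20, 74, 193.
NheI cuts after the first base of each site, so after positions 20, 74, 193.
Circular molecule, 3 cuts → 3 fragments:
  21–74 → 54 bp
  75–193 → 119 bp
  194–256 then 1–20 → 63 + 20 = 83 bp
Sorted largest to smallest: 119, 83, 54 bp.

119, 83, 54 bp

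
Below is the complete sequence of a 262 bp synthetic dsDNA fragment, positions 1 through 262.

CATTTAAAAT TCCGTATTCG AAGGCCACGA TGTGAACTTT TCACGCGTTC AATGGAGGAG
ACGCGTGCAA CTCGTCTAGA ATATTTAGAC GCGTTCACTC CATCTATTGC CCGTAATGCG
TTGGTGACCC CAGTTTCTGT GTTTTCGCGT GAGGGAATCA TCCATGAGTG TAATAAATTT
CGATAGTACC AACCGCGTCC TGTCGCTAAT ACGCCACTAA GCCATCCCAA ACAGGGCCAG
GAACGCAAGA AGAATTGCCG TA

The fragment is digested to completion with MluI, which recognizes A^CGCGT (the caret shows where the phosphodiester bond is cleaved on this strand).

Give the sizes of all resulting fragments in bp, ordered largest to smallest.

173, 43, 28, 18 bp

MluI sites (ACGCGT) start at positions 43, 61, 89.
MluI cuts after the first base of each site, so after positions 43, 61, 89.
Linear molecule, 3 cuts → 4 fragments:
  1–43 → 43 bp
  44–61 → 18 bp
  62–89 → 28 bp
  90–262 → 173 bp
Sorted largest to smallest: 173, 43, 28, 18 bp.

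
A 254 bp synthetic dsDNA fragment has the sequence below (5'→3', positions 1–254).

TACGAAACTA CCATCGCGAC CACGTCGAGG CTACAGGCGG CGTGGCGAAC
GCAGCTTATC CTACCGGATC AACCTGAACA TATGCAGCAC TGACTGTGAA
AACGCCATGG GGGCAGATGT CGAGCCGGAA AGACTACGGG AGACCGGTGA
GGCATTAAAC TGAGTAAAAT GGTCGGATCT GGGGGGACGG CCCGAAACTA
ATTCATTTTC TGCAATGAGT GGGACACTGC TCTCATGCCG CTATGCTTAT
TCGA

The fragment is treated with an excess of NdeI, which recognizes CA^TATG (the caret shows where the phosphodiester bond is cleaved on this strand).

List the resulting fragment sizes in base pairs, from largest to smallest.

174, 80 bp

The NdeI site (CATATG) starts at position 79.
NdeI cuts after base 2 of each site, so after position 80.
Linear molecule, 1 cut → 2 fragments:
  1–80 → 80 bp
  81–254 → 174 bp
Sorted largest to smallest: 174, 80 bp.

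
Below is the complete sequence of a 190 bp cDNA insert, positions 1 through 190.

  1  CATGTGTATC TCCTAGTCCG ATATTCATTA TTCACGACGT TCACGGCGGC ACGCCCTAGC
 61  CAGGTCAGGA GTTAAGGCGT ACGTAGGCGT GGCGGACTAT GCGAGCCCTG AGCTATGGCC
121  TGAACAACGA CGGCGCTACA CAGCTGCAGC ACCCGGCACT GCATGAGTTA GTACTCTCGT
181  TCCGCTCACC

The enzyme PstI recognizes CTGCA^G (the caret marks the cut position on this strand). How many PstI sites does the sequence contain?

1

CTGCAG occurs starting at position 144.
PstI cuts at 1 site.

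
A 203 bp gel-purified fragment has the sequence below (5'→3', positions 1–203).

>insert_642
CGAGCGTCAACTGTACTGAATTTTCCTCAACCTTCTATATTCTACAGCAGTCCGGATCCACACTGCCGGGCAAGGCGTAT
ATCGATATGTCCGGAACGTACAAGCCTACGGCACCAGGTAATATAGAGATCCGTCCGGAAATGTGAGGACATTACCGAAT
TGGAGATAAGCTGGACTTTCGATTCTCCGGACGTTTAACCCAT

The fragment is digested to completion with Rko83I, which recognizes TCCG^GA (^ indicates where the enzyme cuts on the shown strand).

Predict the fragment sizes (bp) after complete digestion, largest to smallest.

54, 52, 44, 39, 14 bp

Rko83I sites (TCCGGA) start at positions 51, 90, 134, 186.
Rko83I cuts after base 4 of each site, so after positions 54, 93, 137, 189.
Linear molecule, 4 cuts → 5 fragments:
  1–54 → 54 bp
  55–93 → 39 bp
  94–137 → 44 bp
  138–189 → 52 bp
  190–203 → 14 bp
Sorted largest to smallest: 54, 52, 44, 39, 14 bp.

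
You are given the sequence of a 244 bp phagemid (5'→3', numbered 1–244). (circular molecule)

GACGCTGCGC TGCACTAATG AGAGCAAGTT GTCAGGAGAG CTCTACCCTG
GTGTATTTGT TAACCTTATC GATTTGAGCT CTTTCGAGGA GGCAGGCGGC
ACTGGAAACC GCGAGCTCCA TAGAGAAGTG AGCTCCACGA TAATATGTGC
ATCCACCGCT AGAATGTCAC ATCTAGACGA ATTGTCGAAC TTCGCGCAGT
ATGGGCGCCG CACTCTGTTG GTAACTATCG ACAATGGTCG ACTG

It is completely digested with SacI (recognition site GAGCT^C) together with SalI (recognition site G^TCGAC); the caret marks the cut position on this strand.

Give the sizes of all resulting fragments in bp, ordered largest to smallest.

103, 49, 38, 37, 17 bp

SacI sites (GAGCTC) start at positions 38, 76, 113, 130.
SacI cuts after base 5 of each site (before the last base), so after positions 42, 80, 117, 134.
The SalI site (GTCGAC) starts at position 237.
SalI cuts after the first base of each site, so after position 237.
Combined cut positions: 42, 80, 117, 134, 237.
Circular molecule, 5 cuts → 5 fragments:
  43–80 → 38 bp
  81–117 → 37 bp
  118–134 → 17 bp
  135–237 → 103 bp
  238–244 then 1–42 → 7 + 42 = 49 bp
Sorted largest to smallest: 103, 49, 38, 37, 17 bp.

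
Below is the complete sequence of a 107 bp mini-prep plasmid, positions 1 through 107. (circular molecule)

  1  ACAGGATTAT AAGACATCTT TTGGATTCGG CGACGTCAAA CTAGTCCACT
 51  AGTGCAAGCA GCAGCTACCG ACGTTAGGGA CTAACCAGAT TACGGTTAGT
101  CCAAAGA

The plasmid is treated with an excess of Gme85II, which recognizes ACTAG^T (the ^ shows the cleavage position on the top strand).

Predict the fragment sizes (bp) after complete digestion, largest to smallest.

Gme85II sites (ACTAGT) start at positions 40, 48.
Gme85II cuts after base 5 of each site (before the last base), so after positions 44, 52.
Circular molecule, 2 cuts → 2 fragments:
  45–52 → 8 bp
  53–107 then 1–44 → 55 + 44 = 99 bp
Sorted largest to smallest: 99, 8 bp.

99, 8 bp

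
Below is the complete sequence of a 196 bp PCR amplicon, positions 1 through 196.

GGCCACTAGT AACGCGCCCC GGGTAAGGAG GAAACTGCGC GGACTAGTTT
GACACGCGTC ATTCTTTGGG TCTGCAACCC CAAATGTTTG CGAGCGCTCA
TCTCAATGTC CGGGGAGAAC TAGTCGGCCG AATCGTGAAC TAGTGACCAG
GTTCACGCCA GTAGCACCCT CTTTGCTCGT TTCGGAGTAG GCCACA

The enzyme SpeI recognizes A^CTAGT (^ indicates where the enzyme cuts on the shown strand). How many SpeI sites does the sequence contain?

ACTAGT occurs starting at positions 5, 43, 119, 139.
SpeI cuts at 4 sites.

4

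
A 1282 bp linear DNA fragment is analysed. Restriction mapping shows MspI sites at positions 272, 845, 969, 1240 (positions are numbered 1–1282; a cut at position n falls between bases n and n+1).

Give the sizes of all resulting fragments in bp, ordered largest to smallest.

573, 272, 271, 124, 42 bp

Linear molecule, 4 cuts → 5 fragments:
  272 − 0 = 272 bp
  845 − 272 = 573 bp
  969 − 845 = 124 bp
  1240 − 969 = 271 bp
  1282 − 1240 = 42 bp
Sorted largest to smallest: 573, 272, 271, 124, 42 bp.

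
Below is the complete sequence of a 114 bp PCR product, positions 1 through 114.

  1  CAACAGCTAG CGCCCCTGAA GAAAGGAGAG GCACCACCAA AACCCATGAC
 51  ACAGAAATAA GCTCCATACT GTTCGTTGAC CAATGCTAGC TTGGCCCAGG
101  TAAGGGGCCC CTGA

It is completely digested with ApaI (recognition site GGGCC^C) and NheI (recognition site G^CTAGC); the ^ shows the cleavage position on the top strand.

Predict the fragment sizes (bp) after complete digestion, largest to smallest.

79, 24, 6, 5 bp

The ApaI site (GGGCCC) starts at position 105.
ApaI cuts after base 5 of each site (before the last base), so after position 109.
NheI sites (GCTAGC) start at positions 6, 85.
NheI cuts after the first base of each site, so after positions 6, 85.
Combined cut positions: 6, 85, 109.
Linear molecule, 3 cuts → 4 fragments:
  1–6 → 6 bp
  7–85 → 79 bp
  86–109 → 24 bp
  110–114 → 5 bp
Sorted largest to smallest: 79, 24, 6, 5 bp.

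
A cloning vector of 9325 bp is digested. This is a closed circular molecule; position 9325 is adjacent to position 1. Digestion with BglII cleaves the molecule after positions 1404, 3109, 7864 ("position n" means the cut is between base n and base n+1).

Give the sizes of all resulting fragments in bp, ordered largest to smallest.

4755, 2865, 1705 bp

Circular molecule, 3 cuts → 3 fragments:
  3109 − 1404 = 1705 bp
  7864 − 3109 = 4755 bp
  wrap: 9325 − 7864 + 1404 = 2865 bp
Sorted largest to smallest: 4755, 2865, 1705 bp.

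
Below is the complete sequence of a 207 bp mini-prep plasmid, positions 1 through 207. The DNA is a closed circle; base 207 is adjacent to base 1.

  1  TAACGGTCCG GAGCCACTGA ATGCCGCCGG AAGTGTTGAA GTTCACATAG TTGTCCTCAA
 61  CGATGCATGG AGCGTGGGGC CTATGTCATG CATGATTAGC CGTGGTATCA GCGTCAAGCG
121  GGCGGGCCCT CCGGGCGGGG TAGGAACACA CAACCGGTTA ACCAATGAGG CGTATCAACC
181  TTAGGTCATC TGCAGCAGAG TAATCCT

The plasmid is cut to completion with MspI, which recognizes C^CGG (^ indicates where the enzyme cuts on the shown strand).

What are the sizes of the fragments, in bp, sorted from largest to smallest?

104, 61, 23, 19 bp

MspI sites (CCGG) start at positions 8, 27, 131, 154.
MspI cuts after the first base of each site, so after positions 8, 27, 131, 154.
Circular molecule, 4 cuts → 4 fragments:
  9–27 → 19 bp
  28–131 → 104 bp
  132–154 → 23 bp
  155–207 then 1–8 → 53 + 8 = 61 bp
Sorted largest to smallest: 104, 61, 23, 19 bp.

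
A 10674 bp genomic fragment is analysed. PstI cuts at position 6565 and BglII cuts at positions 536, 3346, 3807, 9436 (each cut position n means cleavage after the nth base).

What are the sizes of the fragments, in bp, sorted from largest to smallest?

2871, 2810, 2758, 1238, 536, 461 bp

Combined cut positions (sorted): 536, 3346, 3807, 6565, 9436.
Linear molecule, 5 cuts → 6 fragments:
  536 − 0 = 536 bp
  3346 − 536 = 2810 bp
  3807 − 3346 = 461 bp
  6565 − 3807 = 2758 bp
  9436 − 6565 = 2871 bp
  10674 − 9436 = 1238 bp
Sorted largest to smallest: 2871, 2810, 2758, 1238, 536, 461 bp.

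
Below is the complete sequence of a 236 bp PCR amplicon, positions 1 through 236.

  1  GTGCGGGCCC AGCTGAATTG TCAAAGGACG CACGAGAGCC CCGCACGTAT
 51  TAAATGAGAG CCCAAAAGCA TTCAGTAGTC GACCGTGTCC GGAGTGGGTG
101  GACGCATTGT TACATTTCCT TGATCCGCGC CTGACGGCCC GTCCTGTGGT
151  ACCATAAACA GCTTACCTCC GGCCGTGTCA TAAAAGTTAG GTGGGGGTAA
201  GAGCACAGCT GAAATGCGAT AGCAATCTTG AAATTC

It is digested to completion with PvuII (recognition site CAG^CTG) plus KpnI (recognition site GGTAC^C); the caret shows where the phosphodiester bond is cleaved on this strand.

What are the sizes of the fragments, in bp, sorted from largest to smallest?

PvuII sites (CAGCTG) start at positions 10, 206.
PvuII cuts after base 3 of each site, so after positions 12, 208.
The KpnI site (GGTACC) starts at position 148.
KpnI cuts after base 5 of each site (before the last base), so after position 152.
Combined cut positions: 12, 152, 208.
Linear molecule, 3 cuts → 4 fragments:
  1–12 → 12 bp
  13–152 → 140 bp
  153–208 → 56 bp
  209–236 → 28 bp
Sorted largest to smallest: 140, 56, 28, 12 bp.

140, 56, 28, 12 bp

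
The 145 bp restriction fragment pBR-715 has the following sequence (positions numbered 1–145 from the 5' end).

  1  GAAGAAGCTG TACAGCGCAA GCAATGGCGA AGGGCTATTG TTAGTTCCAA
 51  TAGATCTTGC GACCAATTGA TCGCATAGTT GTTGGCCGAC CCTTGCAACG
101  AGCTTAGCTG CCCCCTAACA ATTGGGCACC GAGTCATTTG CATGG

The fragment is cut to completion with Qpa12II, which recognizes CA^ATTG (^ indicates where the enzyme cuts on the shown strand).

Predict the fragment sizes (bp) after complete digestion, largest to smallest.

65, 55, 25 bp

Qpa12II sites (CAATTG) start at positions 64, 119.
Qpa12II cuts after base 2 of each site, so after positions 65, 120.
Linear molecule, 2 cuts → 3 fragments:
  1–65 → 65 bp
  66–120 → 55 bp
  121–145 → 25 bp
Sorted largest to smallest: 65, 55, 25 bp.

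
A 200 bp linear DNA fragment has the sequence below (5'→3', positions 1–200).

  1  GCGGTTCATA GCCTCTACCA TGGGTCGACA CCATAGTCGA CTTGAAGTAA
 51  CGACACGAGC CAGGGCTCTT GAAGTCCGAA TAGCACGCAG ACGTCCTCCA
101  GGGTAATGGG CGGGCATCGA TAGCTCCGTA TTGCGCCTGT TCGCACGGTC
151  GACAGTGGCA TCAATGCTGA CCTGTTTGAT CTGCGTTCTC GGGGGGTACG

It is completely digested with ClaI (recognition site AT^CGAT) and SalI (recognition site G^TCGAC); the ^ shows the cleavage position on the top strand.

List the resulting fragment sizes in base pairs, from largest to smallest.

81, 52, 31, 24, 12 bp

The ClaI site (ATCGAT) starts at position 116.
ClaI cuts after base 2 of each site, so after position 117.
SalI sites (GTCGAC) start at positions 24, 36, 148.
SalI cuts after the first base of each site, so after positions 24, 36, 148.
Combined cut positions: 24, 36, 117, 148.
Linear molecule, 4 cuts → 5 fragments:
  1–24 → 24 bp
  25–36 → 12 bp
  37–117 → 81 bp
  118–148 → 31 bp
  149–200 → 52 bp
Sorted largest to smallest: 81, 52, 31, 24, 12 bp.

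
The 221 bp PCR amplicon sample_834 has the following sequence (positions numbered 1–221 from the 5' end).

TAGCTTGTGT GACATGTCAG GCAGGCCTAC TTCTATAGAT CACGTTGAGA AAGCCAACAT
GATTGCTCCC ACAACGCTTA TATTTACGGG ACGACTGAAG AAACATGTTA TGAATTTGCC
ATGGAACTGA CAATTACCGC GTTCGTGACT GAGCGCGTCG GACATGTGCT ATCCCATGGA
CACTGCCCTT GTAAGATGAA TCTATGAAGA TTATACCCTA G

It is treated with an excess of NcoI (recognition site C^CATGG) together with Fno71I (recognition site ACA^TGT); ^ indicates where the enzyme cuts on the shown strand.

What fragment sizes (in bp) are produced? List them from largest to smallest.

91, 47, 45, 14, 14, 10 bp

NcoI sites (CCATGG) start at positions 119, 174.
NcoI cuts after the first base of each site, so after positions 119, 174.
Fno71I sites (ACATGT) start at positions 12, 103, 162.
Fno71I cuts after base 3 of each site, so after positions 14, 105, 164.
Combined cut positions: 14, 105, 119, 164, 174.
Linear molecule, 5 cuts → 6 fragments:
  1–14 → 14 bp
  15–105 → 91 bp
  106–119 → 14 bp
  120–164 → 45 bp
  165–174 → 10 bp
  175–221 → 47 bp
Sorted largest to smallest: 91, 47, 45, 14, 14, 10 bp.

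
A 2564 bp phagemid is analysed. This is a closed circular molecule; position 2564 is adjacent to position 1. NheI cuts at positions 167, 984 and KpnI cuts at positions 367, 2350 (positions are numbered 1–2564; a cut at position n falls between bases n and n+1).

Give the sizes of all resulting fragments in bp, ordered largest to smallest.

1366, 617, 381, 200 bp

Combined cut positions (sorted): 167, 367, 984, 2350.
Circular molecule, 4 cuts → 4 fragments:
  367 − 167 = 200 bp
  984 − 367 = 617 bp
  2350 − 984 = 1366 bp
  wrap: 2564 − 2350 + 167 = 381 bp
Sorted largest to smallest: 1366, 617, 381, 200 bp.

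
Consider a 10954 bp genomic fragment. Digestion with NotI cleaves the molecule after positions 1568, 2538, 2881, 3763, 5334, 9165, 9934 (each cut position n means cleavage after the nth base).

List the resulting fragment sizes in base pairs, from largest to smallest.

3831, 1571, 1568, 1020, 970, 882, 769, 343 bp

Linear molecule, 7 cuts → 8 fragments:
  1568 − 0 = 1568 bp
  2538 − 1568 = 970 bp
  2881 − 2538 = 343 bp
  3763 − 2881 = 882 bp
  5334 − 3763 = 1571 bp
  9165 − 5334 = 3831 bp
  9934 − 9165 = 769 bp
  10954 − 9934 = 1020 bp
Sorted largest to smallest: 3831, 1571, 1568, 1020, 970, 882, 769, 343 bp.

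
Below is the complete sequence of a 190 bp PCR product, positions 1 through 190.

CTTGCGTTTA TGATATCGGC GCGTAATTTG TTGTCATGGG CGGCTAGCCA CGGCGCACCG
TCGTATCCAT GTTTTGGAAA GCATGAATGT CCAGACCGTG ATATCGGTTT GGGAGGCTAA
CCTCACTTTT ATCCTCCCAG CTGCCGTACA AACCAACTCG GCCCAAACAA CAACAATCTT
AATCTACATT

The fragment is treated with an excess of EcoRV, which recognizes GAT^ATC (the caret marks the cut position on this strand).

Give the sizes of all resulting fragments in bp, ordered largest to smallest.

88, 88, 14 bp

EcoRV sites (GATATC) start at positions 12, 100.
EcoRV cuts after base 3 of each site, so after positions 14, 102.
Linear molecule, 2 cuts → 3 fragments:
  1–14 → 14 bp
  15–102 → 88 bp
  103–190 → 88 bp
Sorted largest to smallest: 88, 88, 14 bp.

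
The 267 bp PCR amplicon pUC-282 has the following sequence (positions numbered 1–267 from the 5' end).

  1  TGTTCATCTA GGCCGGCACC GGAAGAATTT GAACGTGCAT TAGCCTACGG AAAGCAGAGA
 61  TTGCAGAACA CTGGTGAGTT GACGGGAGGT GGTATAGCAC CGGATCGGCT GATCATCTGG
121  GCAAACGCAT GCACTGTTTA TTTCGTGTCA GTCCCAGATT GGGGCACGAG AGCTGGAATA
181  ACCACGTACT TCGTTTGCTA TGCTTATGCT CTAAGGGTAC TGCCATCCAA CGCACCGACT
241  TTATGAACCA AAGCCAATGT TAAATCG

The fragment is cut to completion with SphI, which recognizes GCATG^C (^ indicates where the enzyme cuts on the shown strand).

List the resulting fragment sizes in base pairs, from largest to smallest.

136, 131 bp

The SphI site (GCATGC) starts at position 127.
SphI cuts after base 5 of each site (before the last base), so after position 131.
Linear molecule, 1 cut → 2 fragments:
  1–131 → 131 bp
  132–267 → 136 bp
Sorted largest to smallest: 136, 131 bp.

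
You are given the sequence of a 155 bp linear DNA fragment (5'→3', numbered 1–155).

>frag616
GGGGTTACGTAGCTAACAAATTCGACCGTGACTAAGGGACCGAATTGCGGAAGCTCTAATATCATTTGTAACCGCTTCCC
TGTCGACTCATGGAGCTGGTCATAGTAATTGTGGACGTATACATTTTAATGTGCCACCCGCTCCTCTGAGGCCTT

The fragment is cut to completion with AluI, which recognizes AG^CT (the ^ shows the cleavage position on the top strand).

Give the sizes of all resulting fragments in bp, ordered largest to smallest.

AluI sites (AGCT) start at positions 11, 52, 94.
AluI cuts after base 2 of each site, so after positions 12, 53, 95.
Linear molecule, 3 cuts → 4 fragments:
  1–12 → 12 bp
  13–53 → 41 bp
  54–95 → 42 bp
  96–155 → 60 bp
Sorted largest to smallest: 60, 42, 41, 12 bp.

60, 42, 41, 12 bp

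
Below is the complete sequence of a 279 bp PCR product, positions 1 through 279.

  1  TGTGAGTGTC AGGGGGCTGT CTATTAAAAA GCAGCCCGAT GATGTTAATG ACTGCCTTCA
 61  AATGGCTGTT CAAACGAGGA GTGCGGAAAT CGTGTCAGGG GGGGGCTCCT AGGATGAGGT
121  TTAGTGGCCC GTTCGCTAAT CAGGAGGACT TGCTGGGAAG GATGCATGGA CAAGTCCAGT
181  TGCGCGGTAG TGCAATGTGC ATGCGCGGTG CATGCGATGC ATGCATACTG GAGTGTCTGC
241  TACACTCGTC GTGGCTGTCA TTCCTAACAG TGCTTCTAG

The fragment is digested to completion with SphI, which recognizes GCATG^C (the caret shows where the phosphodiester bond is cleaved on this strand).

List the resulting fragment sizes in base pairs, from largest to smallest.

SphI sites (GCATGC) start at positions 199, 210, 219.
SphI cuts after base 5 of each site (before the last base), so after positions 203, 214, 223.
Linear molecule, 3 cuts → 4 fragments:
  1–203 → 203 bp
  204–214 → 11 bp
  215–223 → 9 bp
  224–279 → 56 bp
Sorted largest to smallest: 203, 56, 11, 9 bp.

203, 56, 11, 9 bp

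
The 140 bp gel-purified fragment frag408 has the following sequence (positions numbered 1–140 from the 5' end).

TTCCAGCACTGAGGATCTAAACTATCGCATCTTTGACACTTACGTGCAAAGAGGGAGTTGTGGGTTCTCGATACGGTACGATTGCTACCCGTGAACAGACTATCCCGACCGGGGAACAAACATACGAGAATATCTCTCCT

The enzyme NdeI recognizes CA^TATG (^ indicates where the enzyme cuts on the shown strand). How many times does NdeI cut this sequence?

No occurrence of CATATG is present in the sequence.
NdeI does not cut: 0 sites.

0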